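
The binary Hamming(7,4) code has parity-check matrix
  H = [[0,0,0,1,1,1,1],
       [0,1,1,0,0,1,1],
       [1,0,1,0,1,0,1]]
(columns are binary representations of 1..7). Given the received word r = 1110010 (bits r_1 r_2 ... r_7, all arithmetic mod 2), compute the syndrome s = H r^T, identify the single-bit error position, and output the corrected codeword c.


s = (1, 1, 0)^T, error position = 6, corrected codeword c = 1110000

Compute s = H r^T mod 2 one row at a time:
  s_1 = 0 + 0 + 1 + 0 = 1 ≡ 1 (mod 2).
  s_2 = 1 + 1 + 1 + 0 = 3 ≡ 1 (mod 2).
  s_3 = 1 + 1 + 0 + 0 = 2 ≡ 0 (mod 2).
s = (1, 1, 0)^T — this equals column 6 of H (binary 110), so error is at position 6.
Correct: flip bit 6 of r = 1110010 to get c = 1110000.


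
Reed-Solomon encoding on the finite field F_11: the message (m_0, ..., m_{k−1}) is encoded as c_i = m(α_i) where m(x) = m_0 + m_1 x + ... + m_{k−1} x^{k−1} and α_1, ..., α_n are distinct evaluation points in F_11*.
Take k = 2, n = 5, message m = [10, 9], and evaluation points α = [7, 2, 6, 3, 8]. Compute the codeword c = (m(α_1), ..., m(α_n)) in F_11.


c = [7, 6, 9, 4, 5]

Message polynomial: m(x) = 10 + 9·x (mod 11).
For each evaluation point α_i, compute m(α_i) mod 11:
  α_1 = 7: Horner steps 9 → 7, so m(7) = 7.
  α_2 = 2: Horner steps 9 → 6, so m(2) = 6.
  α_3 = 6: Horner steps 9 → 9, so m(6) = 9.
  α_4 = 3: Horner steps 9 → 4, so m(3) = 4.
  α_5 = 8: Horner steps 9 → 5, so m(8) = 5.
Codeword c = [7, 6, 9, 4, 5] ∈ F_11^5.


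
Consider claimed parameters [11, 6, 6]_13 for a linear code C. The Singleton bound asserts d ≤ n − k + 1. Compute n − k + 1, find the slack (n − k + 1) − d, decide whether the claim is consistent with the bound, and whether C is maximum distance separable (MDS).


Singleton RHS = n − k + 1 = 6, slack = 0, bound satisfied, MDS.

Singleton bound: d ≤ n − k + 1.
Here n = 11, k = 6, so n − k + 1 = 6.
Given d = 6, check d ≤ 6: YES.
Slack = (n − k + 1) − d = 0.
The code is MDS (slack = 0).
Description: the claimed parameters are [11, 6, 6]_13; such a code would be MDS (meets Singleton bound).


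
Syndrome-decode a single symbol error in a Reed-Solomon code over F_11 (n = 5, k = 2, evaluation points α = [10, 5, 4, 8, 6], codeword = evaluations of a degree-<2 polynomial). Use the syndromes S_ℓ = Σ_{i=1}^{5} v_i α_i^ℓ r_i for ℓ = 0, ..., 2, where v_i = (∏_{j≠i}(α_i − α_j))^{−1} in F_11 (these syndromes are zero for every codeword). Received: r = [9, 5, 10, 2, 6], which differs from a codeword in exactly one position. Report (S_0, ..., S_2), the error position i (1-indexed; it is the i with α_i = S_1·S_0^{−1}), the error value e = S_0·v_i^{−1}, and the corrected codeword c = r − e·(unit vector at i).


S = (9, 1, 5), error at position 2, error magnitude e = 8, c = [9, 8, 10, 2, 6].

Step 1: column multipliers v_i = (∏_{j≠i}(α_i − α_j))^{−1} mod 11.
  i = 1 (α = 10): (10−5)(10−4)(10−8)(10−6) = 5·6·2·4 = 240 ≡ 9, so v_1 = 9^{−1} = 5 (mod 11).
  i = 2 (α = 5): (5−10)(5−4)(5−8)(5−6) = (−5)·1·(−3)·(−1) = −15 ≡ 7, so v_2 = 7^{−1} = 8 (mod 11).
  i = 3 (α = 4): (4−10)(4−5)(4−8)(4−6) = (−6)·(−1)·(−4)·(−2) = 48 ≡ 4, so v_3 = 4^{−1} = 3 (mod 11).
  i = 4 (α = 8): (8−10)(8−5)(8−4)(8−6) = (−2)·3·4·2 = −48 ≡ 7, so v_4 = 7^{−1} = 8 (mod 11).
  i = 5 (α = 6): (6−10)(6−5)(6−4)(6−8) = (−4)·1·2·(−2) = 16 ≡ 5, so v_5 = 5^{−1} = 9 (mod 11).
  v = [5, 8, 3, 8, 9].
Step 2: syndromes of r = [9, 5, 10, 2, 6] (all sums mod 11).
  S_0 = Σ v_i r_i = 5·9 + 8·5 + 3·10 + 8·2 + 9·6 = 185 ≡ 9.
  S_1 = Σ v_i α_i r_i = 5·10·9 + 8·5·5 + 3·4·10 + 8·8·2 + 9·6·6 = 1222 ≡ 1.
  α_i^2 mod 11 = [1, 3, 5, 9, 3].
  S_2 = Σ v_i α_i^2 r_i = 5·1·9 + 8·3·5 + 3·5·10 + 8·9·2 + 9·3·6 = 621 ≡ 5.
  S = (9, 1, 5) ≠ 0, so r is not a codeword (an error is present).
Step 3: locate the error. For a single error e at position i, S_ℓ = v_i·e·α_i^ℓ, so α_err = S_1/S_0.
  S_0^{−1} = 9^{−1} = 5 (mod 11), so α_err = 1·5 = 5 ≡ 5 = α_2. Error position i = 2.
  Consistency check: S_2/S_1 = 5·1 = 5 ≡ 5 = α_err ✓ (single-error assumption holds).
Step 4: error magnitude e = S_0/v_2 = S_0·∏_{j≠2}(α_2 − α_j) = 9·7 = 63 ≡ 8 (mod 11).
Step 5: correct position 2: c_2 = r_2 − e = 5 − 8 ≡ 8 (mod 11). Hence c = [9, 8, 10, 2, 6].
  Check: interpolating c through the α_i gives m(x) = 7 + 9·x (degree < 2) with m(α_i) = c_i for every i, so c is indeed a codeword.


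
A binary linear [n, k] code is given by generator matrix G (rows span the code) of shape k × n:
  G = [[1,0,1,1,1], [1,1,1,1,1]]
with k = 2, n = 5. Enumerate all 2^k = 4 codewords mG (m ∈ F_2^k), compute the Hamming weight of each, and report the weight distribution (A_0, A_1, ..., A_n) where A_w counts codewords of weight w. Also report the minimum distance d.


Weight distribution: A_0 = 1, A_1 = 1, A_4 = 1, A_5 = 1. Minimum distance d = 1.

Enumerate all 2^2 = 4 messages m ∈ F_2^2.
For each, compute codeword c = mG in F_2^5, then tally its weight.
  m = 00 → c = 00000, weight = 0.
  m = 10 → c = 10111, weight = 4.
  m = 01 → c = 11111, weight = 5.
  m = 11 → c = 01000, weight = 1.
Tally weights:
  weight 0: 1 codewords.
  weight 1: 1 codewords.
  weight 4: 1 codewords.
  weight 5: 1 codewords.
Minimum distance d = smallest w > 0 with A_w > 0 = 1.
Sanity: Σ A_w = 4 = 2^2 = 4 ✓.


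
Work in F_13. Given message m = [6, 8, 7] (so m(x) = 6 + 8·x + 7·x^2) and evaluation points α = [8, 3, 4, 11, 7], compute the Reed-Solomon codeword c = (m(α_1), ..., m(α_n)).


c = [11, 2, 7, 5, 2]

Message polynomial: m(x) = 6 + 8·x + 7·x^2 (mod 13).
For each evaluation point α_i, compute m(α_i) mod 13:
  α_1 = 8: Horner steps 7 → 12 → 11, so m(8) = 11.
  α_2 = 3: Horner steps 7 → 3 → 2, so m(3) = 2.
  α_3 = 4: Horner steps 7 → 10 → 7, so m(4) = 7.
  α_4 = 11: Horner steps 7 → 7 → 5, so m(11) = 5.
  α_5 = 7: Horner steps 7 → 5 → 2, so m(7) = 2.
Codeword c = [11, 2, 7, 5, 2] ∈ F_13^5.


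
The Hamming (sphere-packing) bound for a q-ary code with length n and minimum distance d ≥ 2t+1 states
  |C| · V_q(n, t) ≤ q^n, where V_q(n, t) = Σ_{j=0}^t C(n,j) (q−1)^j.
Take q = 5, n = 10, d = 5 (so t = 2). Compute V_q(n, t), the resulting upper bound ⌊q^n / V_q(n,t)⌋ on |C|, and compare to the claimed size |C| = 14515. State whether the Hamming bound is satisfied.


V_q(n, t) = 761, q^n = 9765625, Hamming bound = 12832, |C| = 14515 > bound (violated).

Step 1: Compute V_q(n, t) = Σ_{j=0}^2 C(n, j) (q−1)^j.
  j = 0: C(10,0)·(4)^0 = 1·1 = 1.
  j = 1: C(10,1)·(4)^1 = 10·4 = 40.
  j = 2: C(10,2)·(4)^2 = 45·16 = 720.
  V_q(n, t) = 1 + 40 + 720 = 761.
Step 2: q^n = 5^10 = 9765625.
Step 3: Hamming bound ⌊q^n / V_q(n,t)⌋ = ⌊9765625/761⌋ = 12832.
Step 4: Compare |C| = 14515 to 12832: violated.
The claimed |C| lies above the Hamming bound, so no 5-ary code of length 10 with d ≥ 5 can have 14515 codewords.


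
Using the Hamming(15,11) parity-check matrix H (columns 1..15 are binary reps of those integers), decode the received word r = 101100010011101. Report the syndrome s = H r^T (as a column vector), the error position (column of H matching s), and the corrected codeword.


s = (1, 0, 1, 1)^T, error position = 11, corrected codeword c = 101100010001101

Compute s = H r^T mod 2 one row at a time:
  s_1 = 1 + 0 + 0 + 1 + 1 + 1 + 0 + 1 = 5 ≡ 1 (mod 2).
  s_2 = 1 + 0 + 0 + 0 + 1 + 1 + 0 + 1 = 4 ≡ 0 (mod 2).
  s_3 = 0 + 1 + 0 + 0 + 0 + 1 + 0 + 1 = 3 ≡ 1 (mod 2).
  s_4 = 1 + 1 + 0 + 0 + 0 + 1 + 1 + 1 = 5 ≡ 1 (mod 2).
s = (1, 0, 1, 1)^T — this equals column 11 of H (binary 1011), so error is at position 11.
Correct: flip bit 11 of r = 101100010011101 to get c = 101100010001101.


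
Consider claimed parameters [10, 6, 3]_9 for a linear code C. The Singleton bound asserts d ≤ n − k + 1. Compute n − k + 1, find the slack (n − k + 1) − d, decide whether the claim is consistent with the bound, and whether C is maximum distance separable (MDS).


Singleton RHS = n − k + 1 = 5, slack = 2, bound satisfied, not MDS.

Singleton bound: d ≤ n − k + 1.
Here n = 10, k = 6, so n − k + 1 = 5.
Given d = 3, check d ≤ 5: YES.
Slack = (n − k + 1) − d = 2.
The code is NOT MDS (slack = 2 > 0).
Description: the claimed parameters are [10, 6, 3]_9; such a code would be non-MDS.


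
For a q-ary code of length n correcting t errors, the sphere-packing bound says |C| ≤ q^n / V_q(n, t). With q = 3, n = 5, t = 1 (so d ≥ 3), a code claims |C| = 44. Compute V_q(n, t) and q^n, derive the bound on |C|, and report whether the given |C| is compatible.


V_q(n, t) = 11, q^n = 243, Hamming bound = 22, |C| = 44 > bound (violated).

Step 1: Compute V_q(n, t) = Σ_{j=0}^1 C(n, j) (q−1)^j.
  j = 0: C(5,0)·(2)^0 = 1·1 = 1.
  j = 1: C(5,1)·(2)^1 = 5·2 = 10.
  V_q(n, t) = 1 + 10 = 11.
Step 2: q^n = 3^5 = 243.
Step 3: Hamming bound ⌊q^n / V_q(n,t)⌋ = ⌊243/11⌋ = 22.
Step 4: Compare |C| = 44 to 22: violated.
The claimed |C| lies above the Hamming bound, so no 3-ary code of length 5 with d ≥ 3 can have 44 codewords.


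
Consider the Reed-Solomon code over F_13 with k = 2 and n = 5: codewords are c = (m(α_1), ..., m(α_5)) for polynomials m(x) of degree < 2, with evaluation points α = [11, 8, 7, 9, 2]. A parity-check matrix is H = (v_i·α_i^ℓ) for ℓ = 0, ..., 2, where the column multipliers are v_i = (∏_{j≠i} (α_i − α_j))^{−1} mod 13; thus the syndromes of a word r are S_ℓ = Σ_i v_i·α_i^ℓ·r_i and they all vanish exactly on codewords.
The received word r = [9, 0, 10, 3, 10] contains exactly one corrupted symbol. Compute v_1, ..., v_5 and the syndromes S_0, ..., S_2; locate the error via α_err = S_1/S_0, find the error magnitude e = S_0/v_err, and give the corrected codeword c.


S = (3, 6, 12), error at position 5, error magnitude e = 2, c = [9, 0, 10, 3, 8].

Step 1: column multipliers v_i = (∏_{j≠i}(α_i − α_j))^{−1} mod 13.
  i = 1 (α = 11): (11−8)(11−7)(11−9)(11−2) = 3·4·2·9 = 216 ≡ 8, so v_1 = 8^{−1} = 5 (mod 13).
  i = 2 (α = 8): (8−11)(8−7)(8−9)(8−2) = (−3)·1·(−1)·6 = 18 ≡ 5, so v_2 = 5^{−1} = 8 (mod 13).
  i = 3 (α = 7): (7−11)(7−8)(7−9)(7−2) = (−4)·(−1)·(−2)·5 = −40 ≡ 12, so v_3 = 12^{−1} = 12 (mod 13).
  i = 4 (α = 9): (9−11)(9−8)(9−7)(9−2) = (−2)·1·2·7 = −28 ≡ 11, so v_4 = 11^{−1} = 6 (mod 13).
  i = 5 (α = 2): (2−11)(2−8)(2−7)(2−9) = (−9)·(−6)·(−5)·(−7) = 1890 ≡ 5, so v_5 = 5^{−1} = 8 (mod 13).
  v = [5, 8, 12, 6, 8].
Step 2: syndromes of r = [9, 0, 10, 3, 10] (all sums mod 13).
  S_0 = Σ v_i r_i = 5·9 + 8·0 + 12·10 + 6·3 + 8·10 = 263 ≡ 3.
  S_1 = Σ v_i α_i r_i = 5·11·9 + 8·8·0 + 12·7·10 + 6·9·3 + 8·2·10 = 1657 ≡ 6.
  α_i^2 mod 13 = [4, 12, 10, 3, 4].
  S_2 = Σ v_i α_i^2 r_i = 5·4·9 + 8·12·0 + 12·10·10 + 6·3·3 + 8·4·10 = 1754 ≡ 12.
  S = (3, 6, 12) ≠ 0, so r is not a codeword (an error is present).
Step 3: locate the error. For a single error e at position i, S_ℓ = v_i·e·α_i^ℓ, so α_err = S_1/S_0.
  S_0^{−1} = 3^{−1} = 9 (mod 13), so α_err = 6·9 = 54 ≡ 2 = α_5. Error position i = 5.
  Consistency check: S_2/S_1 = 12·11 = 132 ≡ 2 = α_err ✓ (single-error assumption holds).
Step 4: error magnitude e = S_0/v_5 = S_0·∏_{j≠5}(α_5 − α_j) = 3·5 = 15 ≡ 2 (mod 13).
Step 5: correct position 5: c_5 = r_5 − e = 10 − 2 ≡ 8 (mod 13). Hence c = [9, 0, 10, 3, 8].
  Check: interpolating c through the α_i gives m(x) = 2 + 3·x (degree < 2) with m(α_i) = c_i for every i, so c is indeed a codeword.


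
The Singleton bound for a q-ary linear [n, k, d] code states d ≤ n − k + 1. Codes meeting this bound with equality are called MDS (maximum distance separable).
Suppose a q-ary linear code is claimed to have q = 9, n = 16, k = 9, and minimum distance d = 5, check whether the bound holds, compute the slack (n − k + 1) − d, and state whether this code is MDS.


Singleton RHS = n − k + 1 = 8, slack = 3, bound satisfied, not MDS.

Singleton bound: d ≤ n − k + 1.
Here n = 16, k = 9, so n − k + 1 = 8.
Given d = 5, check d ≤ 8: YES.
Slack = (n − k + 1) − d = 3.
The code is NOT MDS (slack = 3 > 0).
Description: the claimed parameters are [16, 9, 5]_9; such a code would be non-MDS.


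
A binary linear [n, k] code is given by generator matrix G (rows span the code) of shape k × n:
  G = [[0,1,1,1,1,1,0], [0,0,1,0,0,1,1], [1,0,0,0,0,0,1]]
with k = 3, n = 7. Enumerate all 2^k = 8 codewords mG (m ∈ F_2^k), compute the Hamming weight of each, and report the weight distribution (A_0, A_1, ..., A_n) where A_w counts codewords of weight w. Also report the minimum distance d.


Weight distribution: A_0 = 1, A_2 = 1, A_3 = 2, A_4 = 2, A_5 = 1, A_7 = 1. Minimum distance d = 2.

Enumerate all 2^3 = 8 messages m ∈ F_2^3.
For each, compute codeword c = mG in F_2^7, then tally its weight.
  m = 000 → c = 0000000, weight = 0.
  m = 100 → c = 0111110, weight = 5.
  m = 010 → c = 0010011, weight = 3.
  m = 110 → c = 0101101, weight = 4.
  m = 001 → c = 1000001, weight = 2.
  m = 101 → c = 1111111, weight = 7.
  m = 011 → c = 1010010, weight = 3.
  m = 111 → c = 1101100, weight = 4.
Tally weights:
  weight 0: 1 codewords.
  weight 2: 1 codewords.
  weight 3: 2 codewords.
  weight 4: 2 codewords.
  weight 5: 1 codewords.
  weight 7: 1 codewords.
Minimum distance d = smallest w > 0 with A_w > 0 = 2.
Sanity: Σ A_w = 8 = 2^3 = 8 ✓.


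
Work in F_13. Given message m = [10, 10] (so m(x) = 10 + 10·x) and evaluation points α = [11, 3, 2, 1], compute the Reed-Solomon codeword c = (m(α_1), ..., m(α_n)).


c = [3, 1, 4, 7]

Message polynomial: m(x) = 10 + 10·x (mod 13).
For each evaluation point α_i, compute m(α_i) mod 13:
  α_1 = 11: Horner steps 10 → 3, so m(11) = 3.
  α_2 = 3: Horner steps 10 → 1, so m(3) = 1.
  α_3 = 2: Horner steps 10 → 4, so m(2) = 4.
  α_4 = 1: Horner steps 10 → 7, so m(1) = 7.
Codeword c = [3, 1, 4, 7] ∈ F_13^4.


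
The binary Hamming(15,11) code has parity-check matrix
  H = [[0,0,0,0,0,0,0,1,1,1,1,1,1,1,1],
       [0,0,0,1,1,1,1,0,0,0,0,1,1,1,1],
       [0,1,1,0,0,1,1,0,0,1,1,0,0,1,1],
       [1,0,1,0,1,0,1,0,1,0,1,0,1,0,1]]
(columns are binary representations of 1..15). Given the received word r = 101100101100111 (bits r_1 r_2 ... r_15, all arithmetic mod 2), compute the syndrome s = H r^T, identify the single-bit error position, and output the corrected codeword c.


s = (1, 1, 1, 0)^T, error position = 14, corrected codeword c = 101100101100101

Compute s = H r^T mod 2 one row at a time:
  s_1 = 0 + 1 + 1 + 0 + 0 + 1 + 1 + 1 = 5 ≡ 1 (mod 2).
  s_2 = 1 + 0 + 0 + 1 + 0 + 1 + 1 + 1 = 5 ≡ 1 (mod 2).
  s_3 = 0 + 1 + 0 + 1 + 1 + 0 + 1 + 1 = 5 ≡ 1 (mod 2).
  s_4 = 1 + 1 + 0 + 1 + 1 + 0 + 1 + 1 = 6 ≡ 0 (mod 2).
s = (1, 1, 1, 0)^T — this equals column 14 of H (binary 1110), so error is at position 14.
Correct: flip bit 14 of r = 101100101100111 to get c = 101100101100101.


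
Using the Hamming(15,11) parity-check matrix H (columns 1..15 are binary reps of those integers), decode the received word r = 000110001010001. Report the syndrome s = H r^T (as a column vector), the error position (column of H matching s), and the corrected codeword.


s = (1, 1, 0, 0)^T, error position = 12, corrected codeword c = 000110001011001

Compute s = H r^T mod 2 one row at a time:
  s_1 = 0 + 1 + 0 + 1 + 0 + 0 + 0 + 1 = 3 ≡ 1 (mod 2).
  s_2 = 1 + 1 + 0 + 0 + 0 + 0 + 0 + 1 = 3 ≡ 1 (mod 2).
  s_3 = 0 + 0 + 0 + 0 + 0 + 1 + 0 + 1 = 2 ≡ 0 (mod 2).
  s_4 = 0 + 0 + 1 + 0 + 1 + 1 + 0 + 1 = 4 ≡ 0 (mod 2).
s = (1, 1, 0, 0)^T — this equals column 12 of H (binary 1100), so error is at position 12.
Correct: flip bit 12 of r = 000110001010001 to get c = 000110001011001.


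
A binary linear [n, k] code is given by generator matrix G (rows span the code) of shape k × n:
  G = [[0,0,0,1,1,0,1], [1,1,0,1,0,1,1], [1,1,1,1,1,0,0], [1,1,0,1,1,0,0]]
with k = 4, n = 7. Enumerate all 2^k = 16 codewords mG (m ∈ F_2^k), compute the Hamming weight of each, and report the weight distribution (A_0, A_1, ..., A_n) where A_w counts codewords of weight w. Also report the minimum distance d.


Weight distribution: A_0 = 1, A_1 = 1, A_2 = 1, A_3 = 4, A_4 = 5, A_5 = 3, A_6 = 1. Minimum distance d = 1.

Enumerate all 2^4 = 16 messages m ∈ F_2^4.
For each, compute codeword c = mG in F_2^7, then tally its weight.
  m = 0000 → c = 0000000, weight = 0.
  m = 1000 → c = 0001101, weight = 3.
  m = 0100 → c = 1101011, weight = 5.
  m = 1100 → c = 1100110, weight = 4.
  m = 0010 → c = 1111100, weight = 5.
  m = 1010 → c = 1110001, weight = 4.
  m = 0110 → c = 0010111, weight = 4.
  m = 1110 → c = 0011010, weight = 3.
  m = 0001 → c = 1101100, weight = 4.
  m = 1001 → c = 1100001, weight = 3.
  m = 0101 → c = 0000111, weight = 3.
  m = 1101 → c = 0001010, weight = 2.
  m = 0011 → c = 0010000, weight = 1.
  m = 1011 → c = 0011101, weight = 4.
  m = 0111 → c = 1111011, weight = 6.
  m = 1111 → c = 1110110, weight = 5.
Tally weights:
  weight 0: 1 codewords.
  weight 1: 1 codewords.
  weight 2: 1 codewords.
  weight 3: 4 codewords.
  weight 4: 5 codewords.
  weight 5: 3 codewords.
  weight 6: 1 codewords.
Minimum distance d = smallest w > 0 with A_w > 0 = 1.
Sanity: Σ A_w = 16 = 2^4 = 16 ✓.


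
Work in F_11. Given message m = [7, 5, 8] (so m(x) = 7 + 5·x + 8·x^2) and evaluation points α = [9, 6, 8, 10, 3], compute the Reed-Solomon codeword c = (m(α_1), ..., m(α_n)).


c = [7, 6, 9, 10, 6]

Message polynomial: m(x) = 7 + 5·x + 8·x^2 (mod 11).
For each evaluation point α_i, compute m(α_i) mod 11:
  α_1 = 9: Horner steps 8 → 0 → 7, so m(9) = 7.
  α_2 = 6: Horner steps 8 → 9 → 6, so m(6) = 6.
  α_3 = 8: Horner steps 8 → 3 → 9, so m(8) = 9.
  α_4 = 10: Horner steps 8 → 8 → 10, so m(10) = 10.
  α_5 = 3: Horner steps 8 → 7 → 6, so m(3) = 6.
Codeword c = [7, 6, 9, 10, 6] ∈ F_11^5.


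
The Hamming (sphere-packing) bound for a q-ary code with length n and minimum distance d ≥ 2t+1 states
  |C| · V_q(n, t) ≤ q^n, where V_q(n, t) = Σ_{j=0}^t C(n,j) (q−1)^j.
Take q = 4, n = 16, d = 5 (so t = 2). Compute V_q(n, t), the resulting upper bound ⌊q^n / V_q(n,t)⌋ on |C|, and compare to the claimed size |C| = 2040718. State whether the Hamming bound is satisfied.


V_q(n, t) = 1129, q^n = 4294967296, Hamming bound = 3804222, |C| = 2040718 ≤ bound (satisfied).

Step 1: Compute V_q(n, t) = Σ_{j=0}^2 C(n, j) (q−1)^j.
  j = 0: C(16,0)·(3)^0 = 1·1 = 1.
  j = 1: C(16,1)·(3)^1 = 16·3 = 48.
  j = 2: C(16,2)·(3)^2 = 120·9 = 1080.
  V_q(n, t) = 1 + 48 + 1080 = 1129.
Step 2: q^n = 4^16 = 4294967296.
Step 3: Hamming bound ⌊q^n / V_q(n,t)⌋ = ⌊4294967296/1129⌋ = 3804222.
Step 4: Compare |C| = 2040718 to 3804222: satisfied.
The claimed |C| lies below the Hamming bound.


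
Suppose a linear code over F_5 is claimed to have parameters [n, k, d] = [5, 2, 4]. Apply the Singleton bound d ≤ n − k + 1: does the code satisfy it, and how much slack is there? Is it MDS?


Singleton RHS = n − k + 1 = 4, slack = 0, bound satisfied, MDS.

Singleton bound: d ≤ n − k + 1.
Here n = 5, k = 2, so n − k + 1 = 4.
Given d = 4, check d ≤ 4: YES.
Slack = (n − k + 1) − d = 0.
The code is MDS (slack = 0).
Description: the claimed parameters are [5, 2, 4]_5; such a code would be MDS (meets Singleton bound).


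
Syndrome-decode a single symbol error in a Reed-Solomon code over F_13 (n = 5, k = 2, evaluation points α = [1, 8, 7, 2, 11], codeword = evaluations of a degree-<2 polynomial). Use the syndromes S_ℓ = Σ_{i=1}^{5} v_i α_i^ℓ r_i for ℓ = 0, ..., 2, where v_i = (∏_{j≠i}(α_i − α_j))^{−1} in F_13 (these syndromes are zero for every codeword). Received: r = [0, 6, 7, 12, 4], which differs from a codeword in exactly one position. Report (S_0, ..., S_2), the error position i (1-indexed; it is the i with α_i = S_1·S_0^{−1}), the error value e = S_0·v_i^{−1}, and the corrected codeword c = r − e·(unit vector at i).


S = (1, 11, 4), error at position 5, error magnitude e = 1, c = [0, 6, 7, 12, 3].

Step 1: column multipliers v_i = (∏_{j≠i}(α_i − α_j))^{−1} mod 13.
  i = 1 (α = 1): (1−8)(1−7)(1−2)(1−11) = (−7)·(−6)·(−1)·(−10) = 420 ≡ 4, so v_1 = 4^{−1} = 10 (mod 13).
  i = 2 (α = 8): (8−1)(8−7)(8−2)(8−11) = 7·1·6·(−3) = −126 ≡ 4, so v_2 = 4^{−1} = 10 (mod 13).
  i = 3 (α = 7): (7−1)(7−8)(7−2)(7−11) = 6·(−1)·5·(−4) = 120 ≡ 3, so v_3 = 3^{−1} = 9 (mod 13).
  i = 4 (α = 2): (2−1)(2−8)(2−7)(2−11) = 1·(−6)·(−5)·(−9) = −270 ≡ 3, so v_4 = 3^{−1} = 9 (mod 13).
  i = 5 (α = 11): (11−1)(11−8)(11−7)(11−2) = 10·3·4·9 = 1080 ≡ 1, so v_5 = 1^{−1} = 1 (mod 13).
  v = [10, 10, 9, 9, 1].
Step 2: syndromes of r = [0, 6, 7, 12, 4] (all sums mod 13).
  S_0 = Σ v_i r_i = 10·0 + 10·6 + 9·7 + 9·12 + 1·4 = 235 ≡ 1.
  S_1 = Σ v_i α_i r_i = 10·1·0 + 10·8·6 + 9·7·7 + 9·2·12 + 1·11·4 = 1181 ≡ 11.
  α_i^2 mod 13 = [1, 12, 10, 4, 4].
  S_2 = Σ v_i α_i^2 r_i = 10·1·0 + 10·12·6 + 9·10·7 + 9·4·12 + 1·4·4 = 1798 ≡ 4.
  S = (1, 11, 4) ≠ 0, so r is not a codeword (an error is present).
Step 3: locate the error. For a single error e at position i, S_ℓ = v_i·e·α_i^ℓ, so α_err = S_1/S_0.
  S_0^{−1} = 1^{−1} = 1 (mod 13), so α_err = 11·1 = 11 ≡ 11 = α_5. Error position i = 5.
  Consistency check: S_2/S_1 = 4·6 = 24 ≡ 11 = α_err ✓ (single-error assumption holds).
Step 4: error magnitude e = S_0/v_5 = S_0·∏_{j≠5}(α_5 − α_j) = 1·1 = 1 ≡ 1 (mod 13).
Step 5: correct position 5: c_5 = r_5 − e = 4 − 1 ≡ 3 (mod 13). Hence c = [0, 6, 7, 12, 3].
  Check: interpolating c through the α_i gives m(x) = 1 + 12·x (degree < 2) with m(α_i) = c_i for every i, so c is indeed a codeword.


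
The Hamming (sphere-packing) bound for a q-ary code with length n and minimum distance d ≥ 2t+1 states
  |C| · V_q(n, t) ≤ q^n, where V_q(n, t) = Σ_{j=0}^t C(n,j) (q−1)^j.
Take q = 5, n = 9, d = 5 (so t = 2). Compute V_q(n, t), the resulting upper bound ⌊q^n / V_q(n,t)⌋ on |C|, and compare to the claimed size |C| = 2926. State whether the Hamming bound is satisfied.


V_q(n, t) = 613, q^n = 1953125, Hamming bound = 3186, |C| = 2926 ≤ bound (satisfied).

Step 1: Compute V_q(n, t) = Σ_{j=0}^2 C(n, j) (q−1)^j.
  j = 0: C(9,0)·(4)^0 = 1·1 = 1.
  j = 1: C(9,1)·(4)^1 = 9·4 = 36.
  j = 2: C(9,2)·(4)^2 = 36·16 = 576.
  V_q(n, t) = 1 + 36 + 576 = 613.
Step 2: q^n = 5^9 = 1953125.
Step 3: Hamming bound ⌊q^n / V_q(n,t)⌋ = ⌊1953125/613⌋ = 3186.
Step 4: Compare |C| = 2926 to 3186: satisfied.
The claimed |C| lies below the Hamming bound.


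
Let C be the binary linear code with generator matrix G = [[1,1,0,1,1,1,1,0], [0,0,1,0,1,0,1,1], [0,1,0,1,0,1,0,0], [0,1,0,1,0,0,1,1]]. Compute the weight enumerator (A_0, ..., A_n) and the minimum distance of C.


Weight distribution: A_0 = 1, A_3 = 5, A_4 = 5, A_5 = 2, A_6 = 2, A_7 = 1. Minimum distance d = 3.

Enumerate all 2^4 = 16 messages m ∈ F_2^4.
For each, compute codeword c = mG in F_2^8, then tally its weight.
  m = 0000 → c = 00000000, weight = 0.
  m = 1000 → c = 11011110, weight = 6.
  m = 0100 → c = 00101011, weight = 4.
  m = 1100 → c = 11110101, weight = 6.
  m = 0010 → c = 01010100, weight = 3.
  m = 1010 → c = 10001010, weight = 3.
  m = 0110 → c = 01111111, weight = 7.
  m = 1110 → c = 10100001, weight = 3.
  m = 0001 → c = 01010011, weight = 4.
  m = 1001 → c = 10001101, weight = 4.
  m = 0101 → c = 01111000, weight = 4.
  m = 1101 → c = 10100110, weight = 4.
  m = 0011 → c = 00000111, weight = 3.
  m = 1011 → c = 11011001, weight = 5.
  m = 0111 → c = 00101100, weight = 3.
  m = 1111 → c = 11110010, weight = 5.
Tally weights:
  weight 0: 1 codewords.
  weight 3: 5 codewords.
  weight 4: 5 codewords.
  weight 5: 2 codewords.
  weight 6: 2 codewords.
  weight 7: 1 codewords.
Minimum distance d = smallest w > 0 with A_w > 0 = 3.
Sanity: Σ A_w = 16 = 2^4 = 16 ✓.


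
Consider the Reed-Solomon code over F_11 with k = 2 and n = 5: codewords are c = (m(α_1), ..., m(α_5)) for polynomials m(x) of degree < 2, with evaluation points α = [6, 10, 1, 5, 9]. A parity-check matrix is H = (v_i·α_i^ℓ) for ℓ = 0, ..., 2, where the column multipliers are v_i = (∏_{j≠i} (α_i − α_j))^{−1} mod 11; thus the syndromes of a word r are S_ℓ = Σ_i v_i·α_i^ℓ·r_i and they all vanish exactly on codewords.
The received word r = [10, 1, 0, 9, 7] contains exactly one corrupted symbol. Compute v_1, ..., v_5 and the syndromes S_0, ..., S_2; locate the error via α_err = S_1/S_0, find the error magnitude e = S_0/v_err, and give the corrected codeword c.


S = (8, 4, 2), error at position 1, error magnitude e = 7, c = [3, 1, 0, 9, 7].

Step 1: column multipliers v_i = (∏_{j≠i}(α_i − α_j))^{−1} mod 11.
  i = 1 (α = 6): (6−10)(6−1)(6−5)(6−9) = (−4)·5·1·(−3) = 60 ≡ 5, so v_1 = 5^{−1} = 9 (mod 11).
  i = 2 (α = 10): (10−6)(10−1)(10−5)(10−9) = 4·9·5·1 = 180 ≡ 4, so v_2 = 4^{−1} = 3 (mod 11).
  i = 3 (α = 1): (1−6)(1−10)(1−5)(1−9) = (−5)·(−9)·(−4)·(−8) = 1440 ≡ 10, so v_3 = 10^{−1} = 10 (mod 11).
  i = 4 (α = 5): (5−6)(5−10)(5−1)(5−9) = (−1)·(−5)·4·(−4) = −80 ≡ 8, so v_4 = 8^{−1} = 7 (mod 11).
  i = 5 (α = 9): (9−6)(9−10)(9−1)(9−5) = 3·(−1)·8·4 = −96 ≡ 3, so v_5 = 3^{−1} = 4 (mod 11).
  v = [9, 3, 10, 7, 4].
Step 2: syndromes of r = [10, 1, 0, 9, 7] (all sums mod 11).
  S_0 = Σ v_i r_i = 9·10 + 3·1 + 10·0 + 7·9 + 4·7 = 184 ≡ 8.
  S_1 = Σ v_i α_i r_i = 9·6·10 + 3·10·1 + 10·1·0 + 7·5·9 + 4·9·7 = 1137 ≡ 4.
  α_i^2 mod 11 = [3, 1, 1, 3, 4].
  S_2 = Σ v_i α_i^2 r_i = 9·3·10 + 3·1·1 + 10·1·0 + 7·3·9 + 4·4·7 = 574 ≡ 2.
  S = (8, 4, 2) ≠ 0, so r is not a codeword (an error is present).
Step 3: locate the error. For a single error e at position i, S_ℓ = v_i·e·α_i^ℓ, so α_err = S_1/S_0.
  S_0^{−1} = 8^{−1} = 7 (mod 11), so α_err = 4·7 = 28 ≡ 6 = α_1. Error position i = 1.
  Consistency check: S_2/S_1 = 2·3 = 6 ≡ 6 = α_err ✓ (single-error assumption holds).
Step 4: error magnitude e = S_0/v_1 = S_0·∏_{j≠1}(α_1 − α_j) = 8·5 = 40 ≡ 7 (mod 11).
Step 5: correct position 1: c_1 = r_1 − e = 10 − 7 ≡ 3 (mod 11). Hence c = [3, 1, 0, 9, 7].
  Check: interpolating c through the α_i gives m(x) = 6 + 5·x (degree < 2) with m(α_i) = c_i for every i, so c is indeed a codeword.


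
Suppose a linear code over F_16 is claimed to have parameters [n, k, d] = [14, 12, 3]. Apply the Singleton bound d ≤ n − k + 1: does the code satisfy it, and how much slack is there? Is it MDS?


Singleton RHS = n − k + 1 = 3, slack = 0, bound satisfied, MDS.

Singleton bound: d ≤ n − k + 1.
Here n = 14, k = 12, so n − k + 1 = 3.
Given d = 3, check d ≤ 3: YES.
Slack = (n − k + 1) − d = 0.
The code is MDS (slack = 0).
Description: the claimed parameters are [14, 12, 3]_16; such a code would be MDS (meets Singleton bound).


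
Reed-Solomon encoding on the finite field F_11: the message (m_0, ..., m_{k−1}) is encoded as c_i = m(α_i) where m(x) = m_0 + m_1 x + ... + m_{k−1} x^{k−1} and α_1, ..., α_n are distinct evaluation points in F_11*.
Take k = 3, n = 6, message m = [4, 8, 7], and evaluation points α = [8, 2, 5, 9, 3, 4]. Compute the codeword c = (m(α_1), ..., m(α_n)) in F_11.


c = [10, 4, 10, 5, 3, 5]

Message polynomial: m(x) = 4 + 8·x + 7·x^2 (mod 11).
For each evaluation point α_i, compute m(α_i) mod 11:
  α_1 = 8: Horner steps 7 → 9 → 10, so m(8) = 10.
  α_2 = 2: Horner steps 7 → 0 → 4, so m(2) = 4.
  α_3 = 5: Horner steps 7 → 10 → 10, so m(5) = 10.
  α_4 = 9: Horner steps 7 → 5 → 5, so m(9) = 5.
  α_5 = 3: Horner steps 7 → 7 → 3, so m(3) = 3.
  α_6 = 4: Horner steps 7 → 3 → 5, so m(4) = 5.
Codeword c = [10, 4, 10, 5, 3, 5] ∈ F_11^6.


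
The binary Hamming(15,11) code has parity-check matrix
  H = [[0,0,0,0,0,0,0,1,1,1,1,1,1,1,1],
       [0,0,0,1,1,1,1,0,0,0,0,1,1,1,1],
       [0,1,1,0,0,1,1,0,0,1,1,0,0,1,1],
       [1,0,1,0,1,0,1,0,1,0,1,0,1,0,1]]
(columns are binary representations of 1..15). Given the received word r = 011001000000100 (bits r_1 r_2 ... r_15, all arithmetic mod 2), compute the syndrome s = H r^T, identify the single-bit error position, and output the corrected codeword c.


s = (1, 0, 1, 0)^T, error position = 10, corrected codeword c = 011001000100100

Compute s = H r^T mod 2 one row at a time:
  s_1 = 0 + 0 + 0 + 0 + 0 + 1 + 0 + 0 = 1 ≡ 1 (mod 2).
  s_2 = 0 + 0 + 1 + 0 + 0 + 1 + 0 + 0 = 2 ≡ 0 (mod 2).
  s_3 = 1 + 1 + 1 + 0 + 0 + 0 + 0 + 0 = 3 ≡ 1 (mod 2).
  s_4 = 0 + 1 + 0 + 0 + 0 + 0 + 1 + 0 = 2 ≡ 0 (mod 2).
s = (1, 0, 1, 0)^T — this equals column 10 of H (binary 1010), so error is at position 10.
Correct: flip bit 10 of r = 011001000000100 to get c = 011001000100100.


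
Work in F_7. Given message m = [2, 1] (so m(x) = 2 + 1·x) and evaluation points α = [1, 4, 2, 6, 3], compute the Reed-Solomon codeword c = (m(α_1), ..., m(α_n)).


c = [3, 6, 4, 1, 5]

Message polynomial: m(x) = 2 + 1·x (mod 7).
For each evaluation point α_i, compute m(α_i) mod 7:
  α_1 = 1: Horner steps 1 → 3, so m(1) = 3.
  α_2 = 4: Horner steps 1 → 6, so m(4) = 6.
  α_3 = 2: Horner steps 1 → 4, so m(2) = 4.
  α_4 = 6: Horner steps 1 → 1, so m(6) = 1.
  α_5 = 3: Horner steps 1 → 5, so m(3) = 5.
Codeword c = [3, 6, 4, 1, 5] ∈ F_7^5.


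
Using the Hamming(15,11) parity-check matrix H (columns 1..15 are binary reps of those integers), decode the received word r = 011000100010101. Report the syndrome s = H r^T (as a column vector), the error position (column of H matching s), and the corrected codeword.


s = (1, 1, 1, 1)^T, error position = 15, corrected codeword c = 011000100010100

Compute s = H r^T mod 2 one row at a time:
  s_1 = 0 + 0 + 0 + 1 + 0 + 1 + 0 + 1 = 3 ≡ 1 (mod 2).
  s_2 = 0 + 0 + 0 + 1 + 0 + 1 + 0 + 1 = 3 ≡ 1 (mod 2).
  s_3 = 1 + 1 + 0 + 1 + 0 + 1 + 0 + 1 = 5 ≡ 1 (mod 2).
  s_4 = 0 + 1 + 0 + 1 + 0 + 1 + 1 + 1 = 5 ≡ 1 (mod 2).
s = (1, 1, 1, 1)^T — this equals column 15 of H (binary 1111), so error is at position 15.
Correct: flip bit 15 of r = 011000100010101 to get c = 011000100010100.


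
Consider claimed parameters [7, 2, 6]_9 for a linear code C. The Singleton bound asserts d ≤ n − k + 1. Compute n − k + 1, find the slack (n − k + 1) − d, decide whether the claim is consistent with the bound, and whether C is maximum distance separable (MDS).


Singleton RHS = n − k + 1 = 6, slack = 0, bound satisfied, MDS.

Singleton bound: d ≤ n − k + 1.
Here n = 7, k = 2, so n − k + 1 = 6.
Given d = 6, check d ≤ 6: YES.
Slack = (n − k + 1) − d = 0.
The code is MDS (slack = 0).
Description: the claimed parameters are [7, 2, 6]_9; such a code would be MDS (meets Singleton bound).


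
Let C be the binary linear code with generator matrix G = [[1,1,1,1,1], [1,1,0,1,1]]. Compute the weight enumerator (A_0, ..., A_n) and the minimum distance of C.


Weight distribution: A_0 = 1, A_1 = 1, A_4 = 1, A_5 = 1. Minimum distance d = 1.

Enumerate all 2^2 = 4 messages m ∈ F_2^2.
For each, compute codeword c = mG in F_2^5, then tally its weight.
  m = 00 → c = 00000, weight = 0.
  m = 10 → c = 11111, weight = 5.
  m = 01 → c = 11011, weight = 4.
  m = 11 → c = 00100, weight = 1.
Tally weights:
  weight 0: 1 codewords.
  weight 1: 1 codewords.
  weight 4: 1 codewords.
  weight 5: 1 codewords.
Minimum distance d = smallest w > 0 with A_w > 0 = 1.
Sanity: Σ A_w = 4 = 2^2 = 4 ✓.


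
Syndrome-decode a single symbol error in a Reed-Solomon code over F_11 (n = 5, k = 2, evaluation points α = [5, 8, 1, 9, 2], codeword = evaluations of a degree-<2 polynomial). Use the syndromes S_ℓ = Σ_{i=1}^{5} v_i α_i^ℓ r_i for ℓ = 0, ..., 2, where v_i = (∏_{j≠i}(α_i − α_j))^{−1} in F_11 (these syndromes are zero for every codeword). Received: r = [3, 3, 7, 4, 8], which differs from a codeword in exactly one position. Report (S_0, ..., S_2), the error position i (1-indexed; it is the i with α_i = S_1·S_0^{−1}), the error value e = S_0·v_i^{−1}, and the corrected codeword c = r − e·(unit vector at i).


S = (3, 4, 9), error at position 1, error magnitude e = 3, c = [0, 3, 7, 4, 8].

Step 1: column multipliers v_i = (∏_{j≠i}(α_i − α_j))^{−1} mod 11.
  i = 1 (α = 5): (5−8)(5−1)(5−9)(5−2) = (−3)·4·(−4)·3 = 144 ≡ 1, so v_1 = 1^{−1} = 1 (mod 11).
  i = 2 (α = 8): (8−5)(8−1)(8−9)(8−2) = 3·7·(−1)·6 = −126 ≡ 6, so v_2 = 6^{−1} = 2 (mod 11).
  i = 3 (α = 1): (1−5)(1−8)(1−9)(1−2) = (−4)·(−7)·(−8)·(−1) = 224 ≡ 4, so v_3 = 4^{−1} = 3 (mod 11).
  i = 4 (α = 9): (9−5)(9−8)(9−1)(9−2) = 4·1·8·7 = 224 ≡ 4, so v_4 = 4^{−1} = 3 (mod 11).
  i = 5 (α = 2): (2−5)(2−8)(2−1)(2−9) = (−3)·(−6)·1·(−7) = −126 ≡ 6, so v_5 = 6^{−1} = 2 (mod 11).
  v = [1, 2, 3, 3, 2].
Step 2: syndromes of r = [3, 3, 7, 4, 8] (all sums mod 11).
  S_0 = Σ v_i r_i = 1·3 + 2·3 + 3·7 + 3·4 + 2·8 = 58 ≡ 3.
  S_1 = Σ v_i α_i r_i = 1·5·3 + 2·8·3 + 3·1·7 + 3·9·4 + 2·2·8 = 224 ≡ 4.
  α_i^2 mod 11 = [3, 9, 1, 4, 4].
  S_2 = Σ v_i α_i^2 r_i = 1·3·3 + 2·9·3 + 3·1·7 + 3·4·4 + 2·4·8 = 196 ≡ 9.
  S = (3, 4, 9) ≠ 0, so r is not a codeword (an error is present).
Step 3: locate the error. For a single error e at position i, S_ℓ = v_i·e·α_i^ℓ, so α_err = S_1/S_0.
  S_0^{−1} = 3^{−1} = 4 (mod 11), so α_err = 4·4 = 16 ≡ 5 = α_1. Error position i = 1.
  Consistency check: S_2/S_1 = 9·3 = 27 ≡ 5 = α_err ✓ (single-error assumption holds).
Step 4: error magnitude e = S_0/v_1 = S_0·∏_{j≠1}(α_1 − α_j) = 3·1 = 3 ≡ 3 (mod 11).
Step 5: correct position 1: c_1 = r_1 − e = 3 − 3 ≡ 0 (mod 11). Hence c = [0, 3, 7, 4, 8].
  Check: interpolating c through the α_i gives m(x) = 6 + 1·x (degree < 2) with m(α_i) = c_i for every i, so c is indeed a codeword.


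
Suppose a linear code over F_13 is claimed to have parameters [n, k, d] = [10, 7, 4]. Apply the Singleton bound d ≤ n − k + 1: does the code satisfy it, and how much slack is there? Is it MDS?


Singleton RHS = n − k + 1 = 4, slack = 0, bound satisfied, MDS.

Singleton bound: d ≤ n − k + 1.
Here n = 10, k = 7, so n − k + 1 = 4.
Given d = 4, check d ≤ 4: YES.
Slack = (n − k + 1) − d = 0.
The code is MDS (slack = 0).
Description: the claimed parameters are [10, 7, 4]_13; such a code would be MDS (meets Singleton bound).


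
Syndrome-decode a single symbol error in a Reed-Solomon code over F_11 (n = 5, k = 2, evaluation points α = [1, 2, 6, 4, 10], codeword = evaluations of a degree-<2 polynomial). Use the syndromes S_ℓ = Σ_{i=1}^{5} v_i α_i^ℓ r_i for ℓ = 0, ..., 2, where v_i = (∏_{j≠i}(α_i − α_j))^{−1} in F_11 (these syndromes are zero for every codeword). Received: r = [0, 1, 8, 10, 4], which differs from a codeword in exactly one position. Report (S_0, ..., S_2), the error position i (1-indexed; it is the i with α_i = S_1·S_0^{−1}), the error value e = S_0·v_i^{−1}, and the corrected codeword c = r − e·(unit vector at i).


S = (3, 3, 3), error at position 1, error magnitude e = 9, c = [2, 1, 8, 10, 4].

Step 1: column multipliers v_i = (∏_{j≠i}(α_i − α_j))^{−1} mod 11.
  i = 1 (α = 1): (1−2)(1−6)(1−4)(1−10) = (−1)·(−5)·(−3)·(−9) = 135 ≡ 3, so v_1 = 3^{−1} = 4 (mod 11).
  i = 2 (α = 2): (2−1)(2−6)(2−4)(2−10) = 1·(−4)·(−2)·(−8) = −64 ≡ 2, so v_2 = 2^{−1} = 6 (mod 11).
  i = 3 (α = 6): (6−1)(6−2)(6−4)(6−10) = 5·4·2·(−4) = −160 ≡ 5, so v_3 = 5^{−1} = 9 (mod 11).
  i = 4 (α = 4): (4−1)(4−2)(4−6)(4−10) = 3·2·(−2)·(−6) = 72 ≡ 6, so v_4 = 6^{−1} = 2 (mod 11).
  i = 5 (α = 10): (10−1)(10−2)(10−6)(10−4) = 9·8·4·6 = 1728 ≡ 1, so v_5 = 1^{−1} = 1 (mod 11).
  v = [4, 6, 9, 2, 1].
Step 2: syndromes of r = [0, 1, 8, 10, 4] (all sums mod 11).
  S_0 = Σ v_i r_i = 4·0 + 6·1 + 9·8 + 2·10 + 1·4 = 102 ≡ 3.
  S_1 = Σ v_i α_i r_i = 4·1·0 + 6·2·1 + 9·6·8 + 2·4·10 + 1·10·4 = 564 ≡ 3.
  α_i^2 mod 11 = [1, 4, 3, 5, 1].
  S_2 = Σ v_i α_i^2 r_i = 4·1·0 + 6·4·1 + 9·3·8 + 2·5·10 + 1·1·4 = 344 ≡ 3.
  S = (3, 3, 3) ≠ 0, so r is not a codeword (an error is present).
Step 3: locate the error. For a single error e at position i, S_ℓ = v_i·e·α_i^ℓ, so α_err = S_1/S_0.
  S_0^{−1} = 3^{−1} = 4 (mod 11), so α_err = 3·4 = 12 ≡ 1 = α_1. Error position i = 1.
  Consistency check: S_2/S_1 = 3·4 = 12 ≡ 1 = α_err ✓ (single-error assumption holds).
Step 4: error magnitude e = S_0/v_1 = S_0·∏_{j≠1}(α_1 − α_j) = 3·3 = 9 ≡ 9 (mod 11).
Step 5: correct position 1: c_1 = r_1 − e = 0 − 9 ≡ 2 (mod 11). Hence c = [2, 1, 8, 10, 4].
  Check: interpolating c through the α_i gives m(x) = 3 + 10·x (degree < 2) with m(α_i) = c_i for every i, so c is indeed a codeword.


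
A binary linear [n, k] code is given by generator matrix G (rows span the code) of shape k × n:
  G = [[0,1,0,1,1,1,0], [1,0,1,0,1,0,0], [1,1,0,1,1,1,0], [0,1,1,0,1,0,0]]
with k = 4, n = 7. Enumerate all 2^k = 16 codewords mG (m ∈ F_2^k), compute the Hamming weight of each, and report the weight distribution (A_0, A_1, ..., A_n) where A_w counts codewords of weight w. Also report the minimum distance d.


Weight distribution: A_0 = 1, A_1 = 2, A_2 = 2, A_3 = 4, A_4 = 5, A_5 = 2. Minimum distance d = 1.

Enumerate all 2^4 = 16 messages m ∈ F_2^4.
For each, compute codeword c = mG in F_2^7, then tally its weight.
  m = 0000 → c = 0000000, weight = 0.
  m = 1000 → c = 0101110, weight = 4.
  m = 0100 → c = 1010100, weight = 3.
  m = 1100 → c = 1111010, weight = 5.
  m = 0010 → c = 1101110, weight = 5.
  m = 1010 → c = 1000000, weight = 1.
  m = 0110 → c = 0111010, weight = 4.
  m = 1110 → c = 0010100, weight = 2.
  m = 0001 → c = 0110100, weight = 3.
  m = 1001 → c = 0011010, weight = 3.
  m = 0101 → c = 1100000, weight = 2.
  m = 1101 → c = 1001110, weight = 4.
  m = 0011 → c = 1011010, weight = 4.
  m = 1011 → c = 1110100, weight = 4.
  m = 0111 → c = 0001110, weight = 3.
  m = 1111 → c = 0100000, weight = 1.
Tally weights:
  weight 0: 1 codewords.
  weight 1: 2 codewords.
  weight 2: 2 codewords.
  weight 3: 4 codewords.
  weight 4: 5 codewords.
  weight 5: 2 codewords.
Minimum distance d = smallest w > 0 with A_w > 0 = 1.
Sanity: Σ A_w = 16 = 2^4 = 16 ✓.


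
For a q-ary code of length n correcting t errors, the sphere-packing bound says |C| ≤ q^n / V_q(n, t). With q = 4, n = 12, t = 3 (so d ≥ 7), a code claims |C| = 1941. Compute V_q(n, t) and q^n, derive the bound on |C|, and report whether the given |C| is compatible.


V_q(n, t) = 6571, q^n = 16777216, Hamming bound = 2553, |C| = 1941 ≤ bound (satisfied).

Step 1: Compute V_q(n, t) = Σ_{j=0}^3 C(n, j) (q−1)^j.
  j = 0: C(12,0)·(3)^0 = 1·1 = 1.
  j = 1: C(12,1)·(3)^1 = 12·3 = 36.
  j = 2: C(12,2)·(3)^2 = 66·9 = 594.
  j = 3: C(12,3)·(3)^3 = 220·27 = 5940.
  V_q(n, t) = 1 + 36 + 594 + 5940 = 6571.
Step 2: q^n = 4^12 = 16777216.
Step 3: Hamming bound ⌊q^n / V_q(n,t)⌋ = ⌊16777216/6571⌋ = 2553.
Step 4: Compare |C| = 1941 to 2553: satisfied.
The claimed |C| lies below the Hamming bound.


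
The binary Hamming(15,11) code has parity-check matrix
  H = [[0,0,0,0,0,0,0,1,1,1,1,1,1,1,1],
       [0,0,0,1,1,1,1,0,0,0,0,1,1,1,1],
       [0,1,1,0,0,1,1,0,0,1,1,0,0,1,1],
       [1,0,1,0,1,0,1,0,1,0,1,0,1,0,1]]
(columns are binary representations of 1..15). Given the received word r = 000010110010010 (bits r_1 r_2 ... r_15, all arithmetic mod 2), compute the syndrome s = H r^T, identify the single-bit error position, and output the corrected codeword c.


s = (1, 1, 1, 1)^T, error position = 15, corrected codeword c = 000010110010011

Compute s = H r^T mod 2 one row at a time:
  s_1 = 1 + 0 + 0 + 1 + 0 + 0 + 1 + 0 = 3 ≡ 1 (mod 2).
  s_2 = 0 + 1 + 0 + 1 + 0 + 0 + 1 + 0 = 3 ≡ 1 (mod 2).
  s_3 = 0 + 0 + 0 + 1 + 0 + 1 + 1 + 0 = 3 ≡ 1 (mod 2).
  s_4 = 0 + 0 + 1 + 1 + 0 + 1 + 0 + 0 = 3 ≡ 1 (mod 2).
s = (1, 1, 1, 1)^T — this equals column 15 of H (binary 1111), so error is at position 15.
Correct: flip bit 15 of r = 000010110010010 to get c = 000010110010011.
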